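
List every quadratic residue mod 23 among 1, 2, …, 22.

Square k = 1,…,11 (k and 23−k give the same square):
1²=1, 2²=4, 3²=9, 4²=16, 5²≡2, 6²≡13, 7²≡3, 8²≡18, 9²≡12, 10²≡8, 11²≡6 (mod 23).
So the quadratic residues mod 23 are {1, 2, 3, 4, 6, 8, 9, 12, 13, 16, 18}.

1 2 3 4 6 8 9 12 13 16 18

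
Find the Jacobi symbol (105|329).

0

Reciprocity: 105 ≡ 1 and 329 ≡ 1 (mod 4), so (105/329) = +(329/105).
Reduce top mod 105: now compute (14/105).
Pull out 2: since 105 ≡ 1 (mod 8), (2/105) = +1.
Reciprocity: 7 ≡ 3 and 105 ≡ 1 (mod 4), so (7/105) = +(105/7).
Reduce top mod 7: now compute (0/7).
Top reduces to 0: gcd > 1, so the symbol is 0.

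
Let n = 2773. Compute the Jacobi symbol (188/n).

Pull out 2^2: since 2773 ≡ 5 (mod 8), (2/2773) = -1, so (2/2773)^2 = +1.
Reciprocity: 47 ≡ 3 and 2773 ≡ 1 (mod 4), so (47/2773) = +(2773/47).
Reduce top mod 47: now compute (0/47).
Top reduces to 0: gcd > 1, so the symbol is 0.

0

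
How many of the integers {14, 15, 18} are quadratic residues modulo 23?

1

(14/23) = -1 → non-residue.
(15/23) = -1 → non-residue.
(18/23) = +1 → QR.
Total quadratic residues among the 3: 1.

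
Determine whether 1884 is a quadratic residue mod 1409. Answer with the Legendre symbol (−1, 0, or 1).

First reduce: 1884 ≡ 475 (mod 1409).
Reciprocity: 475 ≡ 3 and 1409 ≡ 1 (mod 4), so (475/1409) = +(1409/475).
Reduce top mod 475: now compute (459/475).
Reciprocity: 459 ≡ 3 and 475 ≡ 3 (mod 4), so (459/475) = −(475/459).
Reduce top mod 459: now compute (16/459).
Pull out 2^4: since 459 ≡ 3 (mod 8), (2/459) = -1, so (2/459)^4 = +1.
Reached (1/459) = 1. Collecting the sign flips along the way, the symbol is -1.

-1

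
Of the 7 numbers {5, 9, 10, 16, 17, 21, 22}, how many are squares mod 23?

(5/23) = -1 → non-residue.
(9/23) = +1 → QR.
(10/23) = -1 → non-residue.
(16/23) = +1 → QR.
(17/23) = -1 → non-residue.
(21/23) = -1 → non-residue.
(22/23) = -1 → non-residue.
Total quadratic residues among the 7: 2.

2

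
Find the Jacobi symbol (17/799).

0

Reciprocity: 17 ≡ 1 and 799 ≡ 3 (mod 4), so (17/799) = +(799/17).
Reduce top mod 17: now compute (0/17).
Top reduces to 0: gcd > 1, so the symbol is 0.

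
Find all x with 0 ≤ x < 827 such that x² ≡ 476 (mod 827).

192, 635

Since 827 ≡ 3 (mod 4), a square root of 476 is 476^((827+1)/4) = 476^207 mod 827.
Repeated squaring: 476^2≡805, 476^4≡484, 476^8≡215, 476^16≡740, 476^32≡126, 476^64≡163, 476^128≡105 (mod 827).
476^207 = 476^(128+64+8+4+2+1) ≡ 192 (mod 827).
Check: 192² = 36864 ≡ 476 (mod 827). The two roots are 192 and 635.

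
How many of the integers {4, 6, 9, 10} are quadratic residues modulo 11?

2

(4/11) = +1 → QR.
(6/11) = -1 → non-residue.
(9/11) = +1 → QR.
(10/11) = -1 → non-residue.
Total quadratic residues among the 4: 2.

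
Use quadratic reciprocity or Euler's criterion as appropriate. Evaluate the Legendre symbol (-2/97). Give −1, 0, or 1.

First reduce: -2 ≡ 95 (mod 97).
Reciprocity: 95 ≡ 3 and 97 ≡ 1 (mod 4), so (95/97) = +(97/95).
Reduce top mod 95: now compute (2/95).
Pull out 2: since 95 ≡ 7 (mod 8), (2/95) = +1.
Reached (1/95) = 1. Collecting the sign flips along the way, the symbol is +1.

1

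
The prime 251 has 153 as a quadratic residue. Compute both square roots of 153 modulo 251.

Since 251 ≡ 3 (mod 4), a square root of 153 is 153^((251+1)/4) = 153^63 mod 251.
Repeated squaring: 153^2≡66, 153^4≡89, 153^8≡140, 153^16≡22, 153^32≡233 (mod 251).
153^63 = 153^(32+16+8+4+2+1) ≡ 135 (mod 251).
Check: 135² = 18225 ≡ 153 (mod 251). The two roots are 116 and 135.

116, 135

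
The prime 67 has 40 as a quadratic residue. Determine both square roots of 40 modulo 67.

24, 43

Since 67 ≡ 3 (mod 4), a square root of 40 is 40^((67+1)/4) = 40^17 mod 67.
Repeated squaring: 40^2≡59, 40^4≡64, 40^8≡9, 40^16≡14 (mod 67).
40^17 = 40^(16+1) ≡ 24 (mod 67).
Check: 24² = 576 ≡ 40 (mod 67). The two roots are 24 and 43.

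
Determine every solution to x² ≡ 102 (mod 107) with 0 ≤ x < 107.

40, 67

Since 107 ≡ 3 (mod 4), a square root of 102 is 102^((107+1)/4) = 102^27 mod 107.
Repeated squaring: 102^2≡25, 102^4≡90, 102^8≡75, 102^16≡61 (mod 107).
102^27 = 102^(16+8+2+1) ≡ 40 (mod 107).
Check: 40² = 1600 ≡ 102 (mod 107). The two roots are 40 and 67.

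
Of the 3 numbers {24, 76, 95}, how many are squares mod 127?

1

(24/127) = -1 → non-residue.
(76/127) = +1 → QR.
(95/127) = -1 → non-residue.
Total quadratic residues among the 3: 1.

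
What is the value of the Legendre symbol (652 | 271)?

1

First reduce: 652 ≡ 110 (mod 271).
Pull out 2: since 271 ≡ 7 (mod 8), (2/271) = +1.
Reciprocity: 55 ≡ 3 and 271 ≡ 3 (mod 4), so (55/271) = −(271/55).
Reduce top mod 55: now compute (51/55).
Reciprocity: 51 ≡ 3 and 55 ≡ 3 (mod 4), so (51/55) = −(55/51).
Reduce top mod 51: now compute (4/51).
Pull out 2^2: since 51 ≡ 3 (mod 8), (2/51) = -1, so (2/51)^2 = +1.
Reached (1/51) = 1. Collecting the sign flips along the way, the symbol is +1.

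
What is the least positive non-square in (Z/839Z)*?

11

(2/839) = +1, so 2 is a residue.
(3/839) = +1, so 3 is a residue.
(4/839) = +1, so 4 is a residue.
(5/839) = +1, so 5 is a residue.
(6/839) = +1, so 6 is a residue.
(7/839) = +1, so 7 is a residue.
(8/839) = +1, so 8 is a residue.
(9/839) = +1, so 9 is a residue.
(10/839) = +1, so 10 is a residue.
(11/839) = −1, so 11 is the smallest positive non-residue mod 839.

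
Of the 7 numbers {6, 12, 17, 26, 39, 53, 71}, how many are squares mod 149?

5

(6/149) = +1 → QR.
(12/149) = -1 → non-residue.
(17/149) = +1 → QR.
(26/149) = +1 → QR.
(39/149) = +1 → QR.
(53/149) = +1 → QR.
(71/149) = -1 → non-residue.
Total quadratic residues among the 7: 5.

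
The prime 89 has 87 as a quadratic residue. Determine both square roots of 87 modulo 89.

40, 49

89 ≡ 1 (mod 4), so we find a root by search.
Trying successive values, 40² = 1600 ≡ 87 (mod 89). The other root is 89 − 40 = 49.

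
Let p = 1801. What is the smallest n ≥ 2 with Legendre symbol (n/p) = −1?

11

(2/1801) = +1, so 2 is a residue.
(3/1801) = +1, so 3 is a residue.
(4/1801) = +1, so 4 is a residue.
(5/1801) = +1, so 5 is a residue.
(6/1801) = +1, so 6 is a residue.
(7/1801) = +1, so 7 is a residue.
(8/1801) = +1, so 8 is a residue.
(9/1801) = +1, so 9 is a residue.
(10/1801) = +1, so 10 is a residue.
(11/1801) = −1, so 11 is the smallest positive non-residue mod 1801.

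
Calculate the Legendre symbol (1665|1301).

-1

First reduce: 1665 ≡ 364 (mod 1301).
Pull out 2^2: since 1301 ≡ 5 (mod 8), (2/1301) = -1, so (2/1301)^2 = +1.
Reciprocity: 91 ≡ 3 and 1301 ≡ 1 (mod 4), so (91/1301) = +(1301/91).
Reduce top mod 91: now compute (27/91).
Reciprocity: 27 ≡ 3 and 91 ≡ 3 (mod 4), so (27/91) = −(91/27).
Reduce top mod 27: now compute (10/27).
Pull out 2: since 27 ≡ 3 (mod 8), (2/27) = -1.
Reciprocity: 5 ≡ 1 and 27 ≡ 3 (mod 4), so (5/27) = +(27/5).
Reduce top mod 5: now compute (2/5).
Pull out 2: since 5 ≡ 5 (mod 8), (2/5) = -1.
Reached (1/5) = 1. Collecting the sign flips along the way, the symbol is -1.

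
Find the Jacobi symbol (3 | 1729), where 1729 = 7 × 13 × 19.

1

Reciprocity: 3 ≡ 3 and 1729 ≡ 1 (mod 4), so (3/1729) = +(1729/3).
Reduce top mod 3: now compute (1/3).
Reached (1/3) = 1. Collecting the sign flips along the way, the symbol is +1.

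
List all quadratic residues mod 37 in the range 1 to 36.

1,3,4,7,9,10,11,12,16,21,25,26,27,28,30,33,34,36

Square k = 1,…,18 (k and 37−k give the same square):
1²=1, 2²=4, 3²=9, 4²=16, 5²=25, 6²=36, 7²≡12, 8²≡27, 9²≡7, 10²≡26, 11²≡10, 12²≡33, 13²≡21, 14²≡11, 15²≡3, 16²≡34, 17²≡30, 18²≡28 (mod 37).
So the quadratic residues mod 37 are {1, 3, 4, 7, 9, 10, 11, 12, 16, 21, 25, 26, 27, 28, 30, 33, 34, 36}.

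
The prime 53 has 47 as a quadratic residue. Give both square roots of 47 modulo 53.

53 ≡ 1 (mod 4), so we find a root by search.
Trying successive values, 10² = 100 ≡ 47 (mod 53). The other root is 53 − 10 = 43.

10, 43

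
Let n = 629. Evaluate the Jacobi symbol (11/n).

Reciprocity: 11 ≡ 3 and 629 ≡ 1 (mod 4), so (11/629) = +(629/11).
Reduce top mod 11: now compute (2/11).
Pull out 2: since 11 ≡ 3 (mod 8), (2/11) = -1.
Reached (1/11) = 1. Collecting the sign flips along the way, the symbol is -1.

-1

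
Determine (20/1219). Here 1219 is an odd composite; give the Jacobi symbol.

1

Pull out 2^2: since 1219 ≡ 3 (mod 8), (2/1219) = -1, so (2/1219)^2 = +1.
Reciprocity: 5 ≡ 1 and 1219 ≡ 3 (mod 4), so (5/1219) = +(1219/5).
Reduce top mod 5: now compute (4/5).
Pull out 2^2: since 5 ≡ 5 (mod 8), (2/5) = -1, so (2/5)^2 = +1.
Reached (1/5) = 1. Collecting the sign flips along the way, the symbol is +1.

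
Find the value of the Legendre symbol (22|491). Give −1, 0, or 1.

Pull out 2: since 491 ≡ 3 (mod 8), (2/491) = -1.
Reciprocity: 11 ≡ 3 and 491 ≡ 3 (mod 4), so (11/491) = −(491/11).
Reduce top mod 11: now compute (7/11).
Reciprocity: 7 ≡ 3 and 11 ≡ 3 (mod 4), so (7/11) = −(11/7).
Reduce top mod 7: now compute (4/7).
Pull out 2^2: since 7 ≡ 7 (mod 8), (2/7) = +1, so (2/7)^2 = +1.
Reached (1/7) = 1. Collecting the sign flips along the way, the symbol is -1.

-1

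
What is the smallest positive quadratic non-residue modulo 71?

(2/71) = +1, so 2 is a residue.
(3/71) = +1, so 3 is a residue.
(4/71) = +1, so 4 is a residue.
(5/71) = +1, so 5 is a residue.
(6/71) = +1, so 6 is a residue.
(7/71) = −1, so 7 is the smallest positive non-residue mod 71.

7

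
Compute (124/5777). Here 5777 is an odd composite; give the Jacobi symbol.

-1

Pull out 2^2: since 5777 ≡ 1 (mod 8), (2/5777) = +1, so (2/5777)^2 = +1.
Reciprocity: 31 ≡ 3 and 5777 ≡ 1 (mod 4), so (31/5777) = +(5777/31).
Reduce top mod 31: now compute (11/31).
Reciprocity: 11 ≡ 3 and 31 ≡ 3 (mod 4), so (11/31) = −(31/11).
Reduce top mod 11: now compute (9/11).
Reciprocity: 9 ≡ 1 and 11 ≡ 3 (mod 4), so (9/11) = +(11/9).
Reduce top mod 9: now compute (2/9).
Pull out 2: since 9 ≡ 1 (mod 8), (2/9) = +1.
Reached (1/9) = 1. Collecting the sign flips along the way, the symbol is -1.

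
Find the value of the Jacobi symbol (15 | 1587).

Reciprocity: 15 ≡ 3 and 1587 ≡ 3 (mod 4), so (15/1587) = −(1587/15).
Reduce top mod 15: now compute (12/15).
Pull out 2^2: since 15 ≡ 7 (mod 8), (2/15) = +1, so (2/15)^2 = +1.
Reciprocity: 3 ≡ 3 and 15 ≡ 3 (mod 4), so (3/15) = −(15/3).
Reduce top mod 3: now compute (0/3).
Top reduces to 0: gcd > 1, so the symbol is 0.

0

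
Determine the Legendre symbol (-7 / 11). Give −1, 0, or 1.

1

First reduce: -7 ≡ 4 (mod 11).
Pull out 2^2: since 11 ≡ 3 (mod 8), (2/11) = -1, so (2/11)^2 = +1.
Reached (1/11) = 1. Collecting the sign flips along the way, the symbol is +1.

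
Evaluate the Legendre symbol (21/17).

1

Euler's criterion: (21/17) ≡ 4^8 (mod 17).
4^2 ≡ 16 (mod 17)
4^4 ≡ 1 (mod 17)
4^8 ≡ 1 (mod 17)
4^8 = 4^(8) ≡ 1 (mod 17).
Result is 1, so (21/17) = 1.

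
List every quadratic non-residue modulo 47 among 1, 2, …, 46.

Square k = 1,…,23 (k and 47−k give the same square):
1²=1, 2²=4, 3²=9, 4²=16, 5²=25, 6²=36, 7²≡2, 8²≡17, 9²≡34, 10²≡6, 11²≡27, 12²≡3, 13²≡28, 14²≡8, 15²≡37, 16²≡21, 17²≡7, 18²≡42, 19²≡32, 20²≡24, 21²≡18, 22²≡14, 23²≡12 (mod 47).
The residues are {1, 2, 3, 4, 6, 7, 8, 9, 12, 14, 16, 17, 18, 21, 24, 25, 27, 28, 32, 34, 36, 37, 42}; the non-residues are the remaining 23 nonzero classes.

5, 10, 11, 13, 15, 19, 20, 22, 23, 26, 29, 30, 31, 33, 35, 38, 39, 40, 41, 43, 44, 45, 46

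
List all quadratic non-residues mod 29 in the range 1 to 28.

Square k = 1,…,14 (k and 29−k give the same square):
1²=1, 2²=4, 3²=9, 4²=16, 5²=25, 6²≡7, 7²≡20, 8²≡6, 9²≡23, 10²≡13, 11²≡5, 12²≡28, 13²≡24, 14²≡22 (mod 29).
The residues are {1, 4, 5, 6, 7, 9, 13, 16, 20, 22, 23, 24, 25, 28}; the non-residues are the remaining 14 nonzero classes.

2, 3, 8, 10, 11, 12, 14, 15, 17, 18, 19, 21, 26, 27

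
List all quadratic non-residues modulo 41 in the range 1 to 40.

Square k = 1,…,20 (k and 41−k give the same square):
1²=1, 2²=4, 3²=9, 4²=16, 5²=25, 6²=36, 7²≡8, 8²≡23, 9²≡40, 10²≡18, 11²≡39, 12²≡21, 13²≡5, 14²≡32, 15²≡20, 16²≡10, 17²≡2, 18²≡37, 19²≡33, 20²≡31 (mod 41).
The residues are {1, 2, 4, 5, 8, 9, 10, 16, 18, 20, 21, 23, 25, 31, 32, 33, 36, 37, 39, 40}; the non-residues are the remaining 20 nonzero classes.

3 6 7 11 12 13 14 15 17 19 22 24 26 27 28 29 30 34 35 38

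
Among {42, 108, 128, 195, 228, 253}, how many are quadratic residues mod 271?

3

(42/271) = -1 → non-residue.
(108/271) = -1 → non-residue.
(128/271) = +1 → QR.
(195/271) = +1 → QR.
(228/271) = +1 → QR.
(253/271) = -1 → non-residue.
Total quadratic residues among the 6: 3.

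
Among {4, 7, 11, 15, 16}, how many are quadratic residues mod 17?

(4/17) = +1 → QR.
(7/17) = -1 → non-residue.
(11/17) = -1 → non-residue.
(15/17) = +1 → QR.
(16/17) = +1 → QR.
Total quadratic residues among the 5: 3.

3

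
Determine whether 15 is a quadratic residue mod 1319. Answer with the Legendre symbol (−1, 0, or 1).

1

Reciprocity: 15 ≡ 3 and 1319 ≡ 3 (mod 4), so (15/1319) = −(1319/15).
Reduce top mod 15: now compute (14/15).
Pull out 2: since 15 ≡ 7 (mod 8), (2/15) = +1.
Reciprocity: 7 ≡ 3 and 15 ≡ 3 (mod 4), so (7/15) = −(15/7).
Reduce top mod 7: now compute (1/7).
Reached (1/7) = 1. Collecting the sign flips along the way, the symbol is +1.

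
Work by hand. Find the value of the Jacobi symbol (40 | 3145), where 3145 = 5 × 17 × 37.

Pull out 2^3: since 3145 ≡ 1 (mod 8), (2/3145) = +1, so (2/3145)^3 = +1.
Reciprocity: 5 ≡ 1 and 3145 ≡ 1 (mod 4), so (5/3145) = +(3145/5).
Reduce top mod 5: now compute (0/5).
Top reduces to 0: gcd > 1, so the symbol is 0.

0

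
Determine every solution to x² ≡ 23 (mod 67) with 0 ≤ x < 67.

Since 67 ≡ 3 (mod 4), a square root of 23 is 23^((67+1)/4) = 23^17 mod 67.
Repeated squaring: 23^2≡60, 23^4≡49, 23^8≡56, 23^16≡54 (mod 67).
23^17 = 23^(16+1) ≡ 36 (mod 67).
Check: 36² = 1296 ≡ 23 (mod 67). The two roots are 31 and 36.

31, 36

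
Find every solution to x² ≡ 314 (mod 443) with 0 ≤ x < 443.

Since 443 ≡ 3 (mod 4), a square root of 314 is 314^((443+1)/4) = 314^111 mod 443.
Repeated squaring: 314^2≡250, 314^4≡37, 314^8≡40, 314^16≡271, 314^32≡346, 314^64≡106 (mod 443).
314^111 = 314^(64+32+8+4+2+1) ≡ 319 (mod 443).
Check: 319² = 101761 ≡ 314 (mod 443). The two roots are 124 and 319.

124, 319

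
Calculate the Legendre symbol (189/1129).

1

Reciprocity: 189 ≡ 1 and 1129 ≡ 1 (mod 4), so (189/1129) = +(1129/189).
Reduce top mod 189: now compute (184/189).
Pull out 2^3: since 189 ≡ 5 (mod 8), (2/189) = -1, so (2/189)^3 = -1.
Reciprocity: 23 ≡ 3 and 189 ≡ 1 (mod 4), so (23/189) = +(189/23).
Reduce top mod 23: now compute (5/23).
Reciprocity: 5 ≡ 1 and 23 ≡ 3 (mod 4), so (5/23) = +(23/5).
Reduce top mod 5: now compute (3/5).
Reciprocity: 3 ≡ 3 and 5 ≡ 1 (mod 4), so (3/5) = +(5/3).
Reduce top mod 3: now compute (2/3).
Pull out 2: since 3 ≡ 3 (mod 8), (2/3) = -1.
Reached (1/3) = 1. Collecting the sign flips along the way, the symbol is +1.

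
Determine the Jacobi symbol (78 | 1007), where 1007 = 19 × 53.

-1

Pull out 2: since 1007 ≡ 7 (mod 8), (2/1007) = +1.
Reciprocity: 39 ≡ 3 and 1007 ≡ 3 (mod 4), so (39/1007) = −(1007/39).
Reduce top mod 39: now compute (32/39).
Pull out 2^5: since 39 ≡ 7 (mod 8), (2/39) = +1, so (2/39)^5 = +1.
Reached (1/39) = 1. Collecting the sign flips along the way, the symbol is -1.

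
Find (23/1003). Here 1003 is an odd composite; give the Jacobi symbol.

Reciprocity: 23 ≡ 3 and 1003 ≡ 3 (mod 4), so (23/1003) = −(1003/23).
Reduce top mod 23: now compute (14/23).
Pull out 2: since 23 ≡ 7 (mod 8), (2/23) = +1.
Reciprocity: 7 ≡ 3 and 23 ≡ 3 (mod 4), so (7/23) = −(23/7).
Reduce top mod 7: now compute (2/7).
Pull out 2: since 7 ≡ 7 (mod 8), (2/7) = +1.
Reached (1/7) = 1. Collecting the sign flips along the way, the symbol is +1.

1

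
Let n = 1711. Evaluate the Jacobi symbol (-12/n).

1

First reduce: -12 ≡ 1699 (mod 1711).
Reciprocity: 1699 ≡ 3 and 1711 ≡ 3 (mod 4), so (1699/1711) = −(1711/1699).
Reduce top mod 1699: now compute (12/1699).
Pull out 2^2: since 1699 ≡ 3 (mod 8), (2/1699) = -1, so (2/1699)^2 = +1.
Reciprocity: 3 ≡ 3 and 1699 ≡ 3 (mod 4), so (3/1699) = −(1699/3).
Reduce top mod 3: now compute (1/3).
Reached (1/3) = 1. Collecting the sign flips along the way, the symbol is +1.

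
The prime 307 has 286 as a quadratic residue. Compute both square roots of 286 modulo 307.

Since 307 ≡ 3 (mod 4), a square root of 286 is 286^((307+1)/4) = 286^77 mod 307.
Repeated squaring: 286^2≡134, 286^4≡150, 286^8≡89, 286^16≡246, 286^32≡37, 286^64≡141 (mod 307).
286^77 = 286^(64+8+4+1) ≡ 277 (mod 307).
Check: 277² = 76729 ≡ 286 (mod 307). The two roots are 30 and 277.

30, 277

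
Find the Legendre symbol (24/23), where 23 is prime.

First reduce: 24 ≡ 1 (mod 23).
Reached (1/23) = 1. Collecting the sign flips along the way, the symbol is +1.

1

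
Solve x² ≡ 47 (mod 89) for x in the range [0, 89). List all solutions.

89 ≡ 1 (mod 4), so we find a root by search.
Trying successive values, 15² = 225 ≡ 47 (mod 89). The other root is 89 − 15 = 74.

15, 74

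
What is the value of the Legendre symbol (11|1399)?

1

Reciprocity: 11 ≡ 3 and 1399 ≡ 3 (mod 4), so (11/1399) = −(1399/11).
Reduce top mod 11: now compute (2/11).
Pull out 2: since 11 ≡ 3 (mod 8), (2/11) = -1.
Reached (1/11) = 1. Collecting the sign flips along the way, the symbol is +1.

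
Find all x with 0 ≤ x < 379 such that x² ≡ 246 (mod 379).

Since 379 ≡ 3 (mod 4), a square root of 246 is 246^((379+1)/4) = 246^95 mod 379.
Repeated squaring: 246^2≡255, 246^4≡216, 246^8≡39, 246^16≡5, 246^32≡25, 246^64≡246 (mod 379).
246^95 = 246^(64+16+8+4+2+1) ≡ 25 (mod 379).
Check: 25² = 625 ≡ 246 (mod 379). The two roots are 25 and 354.

25, 354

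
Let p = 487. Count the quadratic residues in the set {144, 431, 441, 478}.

(144/487) = +1 → QR.
(431/487) = +1 → QR.
(441/487) = +1 → QR.
(478/487) = -1 → non-residue.
Total quadratic residues among the 4: 3.

3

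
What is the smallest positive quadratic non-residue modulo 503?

5

(2/503) = +1, so 2 is a residue.
(3/503) = +1, so 3 is a residue.
(4/503) = +1, so 4 is a residue.
(5/503) = −1, so 5 is the smallest positive non-residue mod 503.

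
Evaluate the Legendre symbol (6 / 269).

Pull out 2: since 269 ≡ 5 (mod 8), (2/269) = -1.
Reciprocity: 3 ≡ 3 and 269 ≡ 1 (mod 4), so (3/269) = +(269/3).
Reduce top mod 3: now compute (2/3).
Pull out 2: since 3 ≡ 3 (mod 8), (2/3) = -1.
Reached (1/3) = 1. Collecting the sign flips along the way, the symbol is +1.

1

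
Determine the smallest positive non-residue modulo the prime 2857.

(2/2857) = +1, so 2 is a residue.
(3/2857) = +1, so 3 is a residue.
(4/2857) = +1, so 4 is a residue.
(5/2857) = −1, so 5 is the smallest positive non-residue mod 2857.

5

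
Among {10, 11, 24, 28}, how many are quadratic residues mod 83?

(10/83) = +1 → QR.
(11/83) = +1 → QR.
(24/83) = -1 → non-residue.
(28/83) = +1 → QR.
Total quadratic residues among the 4: 3.

3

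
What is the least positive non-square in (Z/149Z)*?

(2/149) = −1, so 2 is the smallest positive non-residue mod 149.

2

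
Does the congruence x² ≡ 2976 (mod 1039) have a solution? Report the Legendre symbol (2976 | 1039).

Euler's criterion: (2976/1039) ≡ 898^519 (mod 1039).
898^2 ≡ 140 (mod 1039)
898^4 ≡ 898 (mod 1039)
898^8 ≡ 140 (mod 1039)
898^16 ≡ 898 (mod 1039)
898^32 ≡ 140 (mod 1039)
898^64 ≡ 898 (mod 1039)
898^128 ≡ 140 (mod 1039)
898^256 ≡ 898 (mod 1039)
898^512 ≡ 140 (mod 1039)
898^519 = 898^(512+4+2+1) ≡ 1 (mod 1039).
Result is 1, so (2976/1039) = 1.

1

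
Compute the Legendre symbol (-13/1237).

-1

First reduce: -13 ≡ 1224 (mod 1237).
Pull out 2^3: since 1237 ≡ 5 (mod 8), (2/1237) = -1, so (2/1237)^3 = -1.
Reciprocity: 153 ≡ 1 and 1237 ≡ 1 (mod 4), so (153/1237) = +(1237/153).
Reduce top mod 153: now compute (13/153).
Reciprocity: 13 ≡ 1 and 153 ≡ 1 (mod 4), so (13/153) = +(153/13).
Reduce top mod 13: now compute (10/13).
Pull out 2: since 13 ≡ 5 (mod 8), (2/13) = -1.
Reciprocity: 5 ≡ 1 and 13 ≡ 1 (mod 4), so (5/13) = +(13/5).
Reduce top mod 5: now compute (3/5).
Reciprocity: 3 ≡ 3 and 5 ≡ 1 (mod 4), so (3/5) = +(5/3).
Reduce top mod 3: now compute (2/3).
Pull out 2: since 3 ≡ 3 (mod 8), (2/3) = -1.
Reached (1/3) = 1. Collecting the sign flips along the way, the symbol is -1.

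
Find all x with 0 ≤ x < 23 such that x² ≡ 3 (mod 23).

7, 16

Since 23 ≡ 3 (mod 4), a square root of 3 is 3^((23+1)/4) = 3^6 mod 23.
Repeated squaring: 3^2≡9, 3^4≡12 (mod 23).
3^6 = 3^(4+2) ≡ 16 (mod 23).
Check: 16² = 256 ≡ 3 (mod 23). The two roots are 7 and 16.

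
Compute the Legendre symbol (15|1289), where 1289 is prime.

Reciprocity: 15 ≡ 3 and 1289 ≡ 1 (mod 4), so (15/1289) = +(1289/15).
Reduce top mod 15: now compute (14/15).
Pull out 2: since 15 ≡ 7 (mod 8), (2/15) = +1.
Reciprocity: 7 ≡ 3 and 15 ≡ 3 (mod 4), so (7/15) = −(15/7).
Reduce top mod 7: now compute (1/7).
Reached (1/7) = 1. Collecting the sign flips along the way, the symbol is -1.

-1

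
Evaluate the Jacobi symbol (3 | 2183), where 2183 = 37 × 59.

Reciprocity: 3 ≡ 3 and 2183 ≡ 3 (mod 4), so (3/2183) = −(2183/3).
Reduce top mod 3: now compute (2/3).
Pull out 2: since 3 ≡ 3 (mod 8), (2/3) = -1.
Reached (1/3) = 1. Collecting the sign flips along the way, the symbol is +1.

1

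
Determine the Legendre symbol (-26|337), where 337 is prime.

1

First reduce: -26 ≡ 311 (mod 337).
Reciprocity: 311 ≡ 3 and 337 ≡ 1 (mod 4), so (311/337) = +(337/311).
Reduce top mod 311: now compute (26/311).
Pull out 2: since 311 ≡ 7 (mod 8), (2/311) = +1.
Reciprocity: 13 ≡ 1 and 311 ≡ 3 (mod 4), so (13/311) = +(311/13).
Reduce top mod 13: now compute (12/13).
Pull out 2^2: since 13 ≡ 5 (mod 8), (2/13) = -1, so (2/13)^2 = +1.
Reciprocity: 3 ≡ 3 and 13 ≡ 1 (mod 4), so (3/13) = +(13/3).
Reduce top mod 3: now compute (1/3).
Reached (1/3) = 1. Collecting the sign flips along the way, the symbol is +1.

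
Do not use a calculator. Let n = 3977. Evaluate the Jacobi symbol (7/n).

Reciprocity: 7 ≡ 3 and 3977 ≡ 1 (mod 4), so (7/3977) = +(3977/7).
Reduce top mod 7: now compute (1/7).
Reached (1/7) = 1. Collecting the sign flips along the way, the symbol is +1.

1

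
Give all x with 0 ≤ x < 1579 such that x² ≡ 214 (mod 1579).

722, 857

Since 1579 ≡ 3 (mod 4), a square root of 214 is 214^((1579+1)/4) = 214^395 mod 1579.
Repeated squaring: 214^2≡5, 214^4≡25, 214^8≡625, 214^16≡612, 214^32≡321, 214^64≡406, 214^128≡620, 214^256≡703 (mod 1579).
214^395 = 214^(256+128+8+2+1) ≡ 857 (mod 1579).
Check: 857² = 734449 ≡ 214 (mod 1579). The two roots are 722 and 857.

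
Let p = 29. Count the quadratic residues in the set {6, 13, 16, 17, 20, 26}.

4

(6/29) = +1 → QR.
(13/29) = +1 → QR.
(16/29) = +1 → QR.
(17/29) = -1 → non-residue.
(20/29) = +1 → QR.
(26/29) = -1 → non-residue.
Total quadratic residues among the 6: 4.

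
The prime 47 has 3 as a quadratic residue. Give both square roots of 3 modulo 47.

12, 35

Since 47 ≡ 3 (mod 4), a square root of 3 is 3^((47+1)/4) = 3^12 mod 47.
Repeated squaring: 3^2≡9, 3^4≡34, 3^8≡28 (mod 47).
3^12 = 3^(8+4) ≡ 12 (mod 47).
Check: 12² = 144 ≡ 3 (mod 47). The two roots are 12 and 35.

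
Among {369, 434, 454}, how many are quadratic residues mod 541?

1

(369/541) = +1 → QR.
(434/541) = -1 → non-residue.
(454/541) = -1 → non-residue.
Total quadratic residues among the 3: 1.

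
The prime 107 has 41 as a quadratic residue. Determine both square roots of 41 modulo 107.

24, 83

Since 107 ≡ 3 (mod 4), a square root of 41 is 41^((107+1)/4) = 41^27 mod 107.
Repeated squaring: 41^2≡76, 41^4≡105, 41^8≡4, 41^16≡16 (mod 107).
41^27 = 41^(16+8+2+1) ≡ 83 (mod 107).
Check: 83² = 6889 ≡ 41 (mod 107). The two roots are 24 and 83.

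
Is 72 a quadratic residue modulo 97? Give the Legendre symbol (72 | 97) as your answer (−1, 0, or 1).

1

Pull out 2^3: since 97 ≡ 1 (mod 8), (2/97) = +1, so (2/97)^3 = +1.
Reciprocity: 9 ≡ 1 and 97 ≡ 1 (mod 4), so (9/97) = +(97/9).
Reduce top mod 9: now compute (7/9).
Reciprocity: 7 ≡ 3 and 9 ≡ 1 (mod 4), so (7/9) = +(9/7).
Reduce top mod 7: now compute (2/7).
Pull out 2: since 7 ≡ 7 (mod 8), (2/7) = +1.
Reached (1/7) = 1. Collecting the sign flips along the way, the symbol is +1.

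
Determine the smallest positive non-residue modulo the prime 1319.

13

(2/1319) = +1, so 2 is a residue.
(3/1319) = +1, so 3 is a residue.
(4/1319) = +1, so 4 is a residue.
(5/1319) = +1, so 5 is a residue.
(6/1319) = +1, so 6 is a residue.
(7/1319) = +1, so 7 is a residue.
(8/1319) = +1, so 8 is a residue.
(9/1319) = +1, so 9 is a residue.
(10/1319) = +1, so 10 is a residue.
(11/1319) = +1, so 11 is a residue.
(12/1319) = +1, so 12 is a residue.
(13/1319) = −1, so 13 is the smallest positive non-residue mod 1319.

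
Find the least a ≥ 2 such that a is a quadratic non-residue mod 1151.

(2/1151) = +1, so 2 is a residue.
(3/1151) = +1, so 3 is a residue.
(4/1151) = +1, so 4 is a residue.
(5/1151) = +1, so 5 is a residue.
(6/1151) = +1, so 6 is a residue.
(7/1151) = +1, so 7 is a residue.
(8/1151) = +1, so 8 is a residue.
(9/1151) = +1, so 9 is a residue.
(10/1151) = +1, so 10 is a residue.
(11/1151) = +1, so 11 is a residue.
(12/1151) = +1, so 12 is a residue.
(13/1151) = −1, so 13 is the smallest positive non-residue mod 1151.

13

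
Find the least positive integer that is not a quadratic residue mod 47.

5

(2/47) = +1, so 2 is a residue.
(3/47) = +1, so 3 is a residue.
(4/47) = +1, so 4 is a residue.
(5/47) = −1, so 5 is the smallest positive non-residue mod 47.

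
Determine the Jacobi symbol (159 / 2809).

Reciprocity: 159 ≡ 3 and 2809 ≡ 1 (mod 4), so (159/2809) = +(2809/159).
Reduce top mod 159: now compute (106/159).
Pull out 2: since 159 ≡ 7 (mod 8), (2/159) = +1.
Reciprocity: 53 ≡ 1 and 159 ≡ 3 (mod 4), so (53/159) = +(159/53).
Reduce top mod 53: now compute (0/53).
Top reduces to 0: gcd > 1, so the symbol is 0.

0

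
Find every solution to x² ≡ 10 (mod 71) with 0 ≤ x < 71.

Since 71 ≡ 3 (mod 4), a square root of 10 is 10^((71+1)/4) = 10^18 mod 71.
Repeated squaring: 10^2≡29, 10^4≡60, 10^8≡50, 10^16≡15 (mod 71).
10^18 = 10^(16+2) ≡ 9 (mod 71).
Check: 9² = 81 ≡ 10 (mod 71). The two roots are 9 and 62.

9, 62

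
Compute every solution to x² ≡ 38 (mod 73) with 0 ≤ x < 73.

29, 44

73 ≡ 1 (mod 4), so we find a root by search.
Trying successive values, 29² = 841 ≡ 38 (mod 73). The other root is 73 − 29 = 44.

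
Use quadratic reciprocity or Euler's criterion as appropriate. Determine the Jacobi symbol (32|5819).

Pull out 2^5: since 5819 ≡ 3 (mod 8), (2/5819) = -1, so (2/5819)^5 = -1.
Reached (1/5819) = 1. Collecting the sign flips along the way, the symbol is -1.

-1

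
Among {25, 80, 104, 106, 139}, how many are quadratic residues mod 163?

2

(25/163) = +1 → QR.
(80/163) = -1 → non-residue.
(104/163) = +1 → QR.
(106/163) = -1 → non-residue.
(139/163) = -1 → non-residue.
Total quadratic residues among the 5: 2.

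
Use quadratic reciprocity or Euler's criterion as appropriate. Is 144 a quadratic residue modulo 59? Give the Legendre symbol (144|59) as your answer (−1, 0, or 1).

First reduce: 144 ≡ 26 (mod 59).
Pull out 2: since 59 ≡ 3 (mod 8), (2/59) = -1.
Reciprocity: 13 ≡ 1 and 59 ≡ 3 (mod 4), so (13/59) = +(59/13).
Reduce top mod 13: now compute (7/13).
Reciprocity: 7 ≡ 3 and 13 ≡ 1 (mod 4), so (7/13) = +(13/7).
Reduce top mod 7: now compute (6/7).
Pull out 2: since 7 ≡ 7 (mod 8), (2/7) = +1.
Reciprocity: 3 ≡ 3 and 7 ≡ 3 (mod 4), so (3/7) = −(7/3).
Reduce top mod 3: now compute (1/3).
Reached (1/3) = 1. Collecting the sign flips along the way, the symbol is +1.

1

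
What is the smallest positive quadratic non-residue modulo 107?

2

(2/107) = −1, so 2 is the smallest positive non-residue mod 107.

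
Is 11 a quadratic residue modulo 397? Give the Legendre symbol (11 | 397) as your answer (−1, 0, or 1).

1

Euler's criterion: (11/397) ≡ 11^198 (mod 397).
11^2 ≡ 121 (mod 397)
11^4 ≡ 349 (mod 397)
11^8 ≡ 319 (mod 397)
11^16 ≡ 129 (mod 397)
11^32 ≡ 364 (mod 397)
11^64 ≡ 295 (mod 397)
11^128 ≡ 82 (mod 397)
11^198 = 11^(128+64+4+2) ≡ 1 (mod 397).
Result is 1, so (11/397) = 1.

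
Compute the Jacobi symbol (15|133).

Reciprocity: 15 ≡ 3 and 133 ≡ 1 (mod 4), so (15/133) = +(133/15).
Reduce top mod 15: now compute (13/15).
Reciprocity: 13 ≡ 1 and 15 ≡ 3 (mod 4), so (13/15) = +(15/13).
Reduce top mod 13: now compute (2/13).
Pull out 2: since 13 ≡ 5 (mod 8), (2/13) = -1.
Reached (1/13) = 1. Collecting the sign flips along the way, the symbol is -1.

-1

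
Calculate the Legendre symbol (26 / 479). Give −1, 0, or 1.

Pull out 2: since 479 ≡ 7 (mod 8), (2/479) = +1.
Reciprocity: 13 ≡ 1 and 479 ≡ 3 (mod 4), so (13/479) = +(479/13).
Reduce top mod 13: now compute (11/13).
Reciprocity: 11 ≡ 3 and 13 ≡ 1 (mod 4), so (11/13) = +(13/11).
Reduce top mod 11: now compute (2/11).
Pull out 2: since 11 ≡ 3 (mod 8), (2/11) = -1.
Reached (1/11) = 1. Collecting the sign flips along the way, the symbol is -1.

-1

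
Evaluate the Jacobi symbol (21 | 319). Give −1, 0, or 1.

1

Reciprocity: 21 ≡ 1 and 319 ≡ 3 (mod 4), so (21/319) = +(319/21).
Reduce top mod 21: now compute (4/21).
Pull out 2^2: since 21 ≡ 5 (mod 8), (2/21) = -1, so (2/21)^2 = +1.
Reached (1/21) = 1. Collecting the sign flips along the way, the symbol is +1.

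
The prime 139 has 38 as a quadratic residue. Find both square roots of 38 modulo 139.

49, 90

Since 139 ≡ 3 (mod 4), a square root of 38 is 38^((139+1)/4) = 38^35 mod 139.
Repeated squaring: 38^2≡54, 38^4≡136, 38^8≡9, 38^16≡81, 38^32≡28 (mod 139).
38^35 = 38^(32+2+1) ≡ 49 (mod 139).
Check: 49² = 2401 ≡ 38 (mod 139). The two roots are 49 and 90.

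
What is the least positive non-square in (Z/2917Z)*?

(2/2917) = −1, so 2 is the smallest positive non-residue mod 2917.

2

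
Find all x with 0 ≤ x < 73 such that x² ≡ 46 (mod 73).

22, 51

73 ≡ 1 (mod 4), so we find a root by search.
Trying successive values, 22² = 484 ≡ 46 (mod 73). The other root is 73 − 22 = 51.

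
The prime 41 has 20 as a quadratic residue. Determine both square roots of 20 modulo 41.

15, 26

41 ≡ 1 (mod 4), so we find a root by search.
Trying successive values, 15² = 225 ≡ 20 (mod 41). The other root is 41 − 15 = 26.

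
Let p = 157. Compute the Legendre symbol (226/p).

Euler's criterion: (226/157) ≡ 69^78 (mod 157).
69^2 ≡ 51 (mod 157)
69^4 ≡ 89 (mod 157)
69^8 ≡ 71 (mod 157)
69^16 ≡ 17 (mod 157)
69^32 ≡ 132 (mod 157)
69^64 ≡ 154 (mod 157)
69^78 = 69^(64+8+4+2) ≡ 156 (mod 157).
Result is 156 ≡ −1, so (226/157) = −1.

-1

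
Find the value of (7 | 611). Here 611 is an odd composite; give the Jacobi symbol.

-1

Reciprocity: 7 ≡ 3 and 611 ≡ 3 (mod 4), so (7/611) = −(611/7).
Reduce top mod 7: now compute (2/7).
Pull out 2: since 7 ≡ 7 (mod 8), (2/7) = +1.
Reached (1/7) = 1. Collecting the sign flips along the way, the symbol is -1.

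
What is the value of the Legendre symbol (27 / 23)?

Euler's criterion: (27/23) ≡ 4^11 (mod 23).
4^2 ≡ 16 (mod 23)
4^4 ≡ 3 (mod 23)
4^8 ≡ 9 (mod 23)
4^11 = 4^(8+2+1) ≡ 1 (mod 23).
Result is 1, so (27/23) = 1.

1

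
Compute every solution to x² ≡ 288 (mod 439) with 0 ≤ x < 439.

187, 252

Since 439 ≡ 3 (mod 4), a square root of 288 is 288^((439+1)/4) = 288^110 mod 439.
Repeated squaring: 288^2≡412, 288^4≡290, 288^8≡251, 288^16≡224, 288^32≡130, 288^64≡218 (mod 439).
288^110 = 288^(64+32+8+4+2) ≡ 252 (mod 439).
Check: 252² = 63504 ≡ 288 (mod 439). The two roots are 187 and 252.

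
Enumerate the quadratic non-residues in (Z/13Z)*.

2 5 6 7 8 11

Square k = 1,…,6 (k and 13−k give the same square):
1²=1, 2²=4, 3²=9, 4²≡3, 5²≡12, 6²≡10 (mod 13).
The residues are {1, 3, 4, 9, 10, 12}; the non-residues are the remaining 6 nonzero classes.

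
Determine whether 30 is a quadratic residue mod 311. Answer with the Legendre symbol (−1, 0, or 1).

1

Pull out 2: since 311 ≡ 7 (mod 8), (2/311) = +1.
Reciprocity: 15 ≡ 3 and 311 ≡ 3 (mod 4), so (15/311) = −(311/15).
Reduce top mod 15: now compute (11/15).
Reciprocity: 11 ≡ 3 and 15 ≡ 3 (mod 4), so (11/15) = −(15/11).
Reduce top mod 11: now compute (4/11).
Pull out 2^2: since 11 ≡ 3 (mod 8), (2/11) = -1, so (2/11)^2 = +1.
Reached (1/11) = 1. Collecting the sign flips along the way, the symbol is +1.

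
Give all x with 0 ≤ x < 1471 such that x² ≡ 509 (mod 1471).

Since 1471 ≡ 3 (mod 4), a square root of 509 is 509^((1471+1)/4) = 509^368 mod 1471.
Repeated squaring: 509^2≡185, 509^4≡392, 509^8≡680, 509^16≡506, 509^32≡82, 509^64≡840, 509^128≡991, 509^256≡924 (mod 1471).
509^368 = 509^(256+64+32+16) ≡ 1298 (mod 1471).
Check: 1298² = 1684804 ≡ 509 (mod 1471). The two roots are 173 and 1298.

173, 1298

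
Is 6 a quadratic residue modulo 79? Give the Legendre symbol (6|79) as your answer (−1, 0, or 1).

Pull out 2: since 79 ≡ 7 (mod 8), (2/79) = +1.
Reciprocity: 3 ≡ 3 and 79 ≡ 3 (mod 4), so (3/79) = −(79/3).
Reduce top mod 3: now compute (1/3).
Reached (1/3) = 1. Collecting the sign flips along the way, the symbol is -1.

-1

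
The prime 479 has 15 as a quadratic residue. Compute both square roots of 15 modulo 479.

Since 479 ≡ 3 (mod 4), a square root of 15 is 15^((479+1)/4) = 15^120 mod 479.
Repeated squaring: 15^2≡225, 15^4≡330, 15^8≡167, 15^16≡107, 15^32≡432, 15^64≡293 (mod 479).
15^120 = 15^(64+32+16+8) ≡ 276 (mod 479).
Check: 276² = 76176 ≡ 15 (mod 479). The two roots are 203 and 276.

203, 276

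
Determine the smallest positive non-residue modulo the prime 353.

(2/353) = +1, so 2 is a residue.
(3/353) = −1, so 3 is the smallest positive non-residue mod 353.

3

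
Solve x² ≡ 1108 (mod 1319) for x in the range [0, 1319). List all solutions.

264, 1055

Since 1319 ≡ 3 (mod 4), a square root of 1108 is 1108^((1319+1)/4) = 1108^330 mod 1319.
Repeated squaring: 1108^2≡994, 1108^4≡105, 1108^8≡473, 1108^16≡818, 1108^32≡391, 1108^64≡1196, 1108^128≡620, 1108^256≡571 (mod 1319).
1108^330 = 1108^(256+64+8+2) ≡ 264 (mod 1319).
Check: 264² = 69696 ≡ 1108 (mod 1319). The two roots are 264 and 1055.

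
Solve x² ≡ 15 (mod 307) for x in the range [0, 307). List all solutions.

130, 177

Since 307 ≡ 3 (mod 4), a square root of 15 is 15^((307+1)/4) = 15^77 mod 307.
Repeated squaring: 15^2≡225, 15^4≡277, 15^8≡286, 15^16≡134, 15^32≡150, 15^64≡89 (mod 307).
15^77 = 15^(64+8+4+1) ≡ 177 (mod 307).
Check: 177² = 31329 ≡ 15 (mod 307). The two roots are 130 and 177.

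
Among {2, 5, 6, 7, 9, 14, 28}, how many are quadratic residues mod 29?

(2/29) = -1 → non-residue.
(5/29) = +1 → QR.
(6/29) = +1 → QR.
(7/29) = +1 → QR.
(9/29) = +1 → QR.
(14/29) = -1 → non-residue.
(28/29) = +1 → QR.
Total quadratic residues among the 7: 5.

5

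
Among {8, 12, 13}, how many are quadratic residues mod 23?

3

(8/23) = +1 → QR.
(12/23) = +1 → QR.
(13/23) = +1 → QR.
Total quadratic residues among the 3: 3.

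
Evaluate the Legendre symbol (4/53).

Pull out 2^2: since 53 ≡ 5 (mod 8), (2/53) = -1, so (2/53)^2 = +1.
Reached (1/53) = 1. Collecting the sign flips along the way, the symbol is +1.

1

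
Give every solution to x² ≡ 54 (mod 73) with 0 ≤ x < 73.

73 ≡ 1 (mod 4), so we find a root by search.
Trying successive values, 28² = 784 ≡ 54 (mod 73). The other root is 73 − 28 = 45.

28, 45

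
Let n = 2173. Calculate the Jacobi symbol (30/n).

1

Pull out 2: since 2173 ≡ 5 (mod 8), (2/2173) = -1.
Reciprocity: 15 ≡ 3 and 2173 ≡ 1 (mod 4), so (15/2173) = +(2173/15).
Reduce top mod 15: now compute (13/15).
Reciprocity: 13 ≡ 1 and 15 ≡ 3 (mod 4), so (13/15) = +(15/13).
Reduce top mod 13: now compute (2/13).
Pull out 2: since 13 ≡ 5 (mod 8), (2/13) = -1.
Reached (1/13) = 1. Collecting the sign flips along the way, the symbol is +1.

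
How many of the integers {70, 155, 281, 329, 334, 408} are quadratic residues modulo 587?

(70/587) = +1 → QR.
(155/587) = -1 → non-residue.
(281/587) = +1 → QR.
(329/587) = +1 → QR.
(334/587) = -1 → non-residue.
(408/587) = -1 → non-residue.
Total quadratic residues among the 6: 3.

3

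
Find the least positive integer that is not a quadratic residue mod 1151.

13

(2/1151) = +1, so 2 is a residue.
(3/1151) = +1, so 3 is a residue.
(4/1151) = +1, so 4 is a residue.
(5/1151) = +1, so 5 is a residue.
(6/1151) = +1, so 6 is a residue.
(7/1151) = +1, so 7 is a residue.
(8/1151) = +1, so 8 is a residue.
(9/1151) = +1, so 9 is a residue.
(10/1151) = +1, so 10 is a residue.
(11/1151) = +1, so 11 is a residue.
(12/1151) = +1, so 12 is a residue.
(13/1151) = −1, so 13 is the smallest positive non-residue mod 1151.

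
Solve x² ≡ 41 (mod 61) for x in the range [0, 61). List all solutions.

61 ≡ 1 (mod 4), so we find a root by search.
Trying successive values, 23² = 529 ≡ 41 (mod 61). The other root is 61 − 23 = 38.

23, 38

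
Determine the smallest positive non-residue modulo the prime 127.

3

(2/127) = +1, so 2 is a residue.
(3/127) = −1, so 3 is the smallest positive non-residue mod 127.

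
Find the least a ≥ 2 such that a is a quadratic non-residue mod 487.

3

(2/487) = +1, so 2 is a residue.
(3/487) = −1, so 3 is the smallest positive non-residue mod 487.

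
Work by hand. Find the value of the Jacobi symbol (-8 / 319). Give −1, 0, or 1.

-1

First reduce: -8 ≡ 311 (mod 319).
Reciprocity: 311 ≡ 3 and 319 ≡ 3 (mod 4), so (311/319) = −(319/311).
Reduce top mod 311: now compute (8/311).
Pull out 2^3: since 311 ≡ 7 (mod 8), (2/311) = +1, so (2/311)^3 = +1.
Reached (1/311) = 1. Collecting the sign flips along the way, the symbol is -1.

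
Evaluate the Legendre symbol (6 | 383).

1

Pull out 2: since 383 ≡ 7 (mod 8), (2/383) = +1.
Reciprocity: 3 ≡ 3 and 383 ≡ 3 (mod 4), so (3/383) = −(383/3).
Reduce top mod 3: now compute (2/3).
Pull out 2: since 3 ≡ 3 (mod 8), (2/3) = -1.
Reached (1/3) = 1. Collecting the sign flips along the way, the symbol is +1.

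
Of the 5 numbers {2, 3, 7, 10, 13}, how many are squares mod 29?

2

(2/29) = -1 → non-residue.
(3/29) = -1 → non-residue.
(7/29) = +1 → QR.
(10/29) = -1 → non-residue.
(13/29) = +1 → QR.
Total quadratic residues among the 5: 2.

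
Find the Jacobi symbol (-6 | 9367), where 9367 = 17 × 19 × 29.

1

First reduce: -6 ≡ 9361 (mod 9367).
Reciprocity: 9361 ≡ 1 and 9367 ≡ 3 (mod 4), so (9361/9367) = +(9367/9361).
Reduce top mod 9361: now compute (6/9361).
Pull out 2: since 9361 ≡ 1 (mod 8), (2/9361) = +1.
Reciprocity: 3 ≡ 3 and 9361 ≡ 1 (mod 4), so (3/9361) = +(9361/3).
Reduce top mod 3: now compute (1/3).
Reached (1/3) = 1. Collecting the sign flips along the way, the symbol is +1.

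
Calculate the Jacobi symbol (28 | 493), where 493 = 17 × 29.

-1

Pull out 2^2: since 493 ≡ 5 (mod 8), (2/493) = -1, so (2/493)^2 = +1.
Reciprocity: 7 ≡ 3 and 493 ≡ 1 (mod 4), so (7/493) = +(493/7).
Reduce top mod 7: now compute (3/7).
Reciprocity: 3 ≡ 3 and 7 ≡ 3 (mod 4), so (3/7) = −(7/3).
Reduce top mod 3: now compute (1/3).
Reached (1/3) = 1. Collecting the sign flips along the way, the symbol is -1.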